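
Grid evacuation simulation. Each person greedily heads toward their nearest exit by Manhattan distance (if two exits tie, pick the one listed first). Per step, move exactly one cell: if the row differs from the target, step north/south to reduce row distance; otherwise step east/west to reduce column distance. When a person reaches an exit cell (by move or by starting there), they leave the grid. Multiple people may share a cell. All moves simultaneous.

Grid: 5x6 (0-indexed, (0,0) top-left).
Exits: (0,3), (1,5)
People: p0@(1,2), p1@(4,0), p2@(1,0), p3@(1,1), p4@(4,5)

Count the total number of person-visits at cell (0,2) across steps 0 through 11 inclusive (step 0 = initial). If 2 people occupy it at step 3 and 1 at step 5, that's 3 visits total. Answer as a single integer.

Answer: 4

Derivation:
Step 0: p0@(1,2) p1@(4,0) p2@(1,0) p3@(1,1) p4@(4,5) -> at (0,2): 0 [-], cum=0
Step 1: p0@(0,2) p1@(3,0) p2@(0,0) p3@(0,1) p4@(3,5) -> at (0,2): 1 [p0], cum=1
Step 2: p0@ESC p1@(2,0) p2@(0,1) p3@(0,2) p4@(2,5) -> at (0,2): 1 [p3], cum=2
Step 3: p0@ESC p1@(1,0) p2@(0,2) p3@ESC p4@ESC -> at (0,2): 1 [p2], cum=3
Step 4: p0@ESC p1@(0,0) p2@ESC p3@ESC p4@ESC -> at (0,2): 0 [-], cum=3
Step 5: p0@ESC p1@(0,1) p2@ESC p3@ESC p4@ESC -> at (0,2): 0 [-], cum=3
Step 6: p0@ESC p1@(0,2) p2@ESC p3@ESC p4@ESC -> at (0,2): 1 [p1], cum=4
Step 7: p0@ESC p1@ESC p2@ESC p3@ESC p4@ESC -> at (0,2): 0 [-], cum=4
Total visits = 4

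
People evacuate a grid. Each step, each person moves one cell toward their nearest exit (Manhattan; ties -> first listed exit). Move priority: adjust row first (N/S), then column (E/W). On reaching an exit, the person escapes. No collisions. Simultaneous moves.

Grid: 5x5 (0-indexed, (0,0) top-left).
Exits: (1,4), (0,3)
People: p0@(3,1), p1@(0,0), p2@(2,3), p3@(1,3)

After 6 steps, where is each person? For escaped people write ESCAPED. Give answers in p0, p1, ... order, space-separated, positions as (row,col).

Step 1: p0:(3,1)->(2,1) | p1:(0,0)->(0,1) | p2:(2,3)->(1,3) | p3:(1,3)->(1,4)->EXIT
Step 2: p0:(2,1)->(1,1) | p1:(0,1)->(0,2) | p2:(1,3)->(1,4)->EXIT | p3:escaped
Step 3: p0:(1,1)->(1,2) | p1:(0,2)->(0,3)->EXIT | p2:escaped | p3:escaped
Step 4: p0:(1,2)->(1,3) | p1:escaped | p2:escaped | p3:escaped
Step 5: p0:(1,3)->(1,4)->EXIT | p1:escaped | p2:escaped | p3:escaped

ESCAPED ESCAPED ESCAPED ESCAPED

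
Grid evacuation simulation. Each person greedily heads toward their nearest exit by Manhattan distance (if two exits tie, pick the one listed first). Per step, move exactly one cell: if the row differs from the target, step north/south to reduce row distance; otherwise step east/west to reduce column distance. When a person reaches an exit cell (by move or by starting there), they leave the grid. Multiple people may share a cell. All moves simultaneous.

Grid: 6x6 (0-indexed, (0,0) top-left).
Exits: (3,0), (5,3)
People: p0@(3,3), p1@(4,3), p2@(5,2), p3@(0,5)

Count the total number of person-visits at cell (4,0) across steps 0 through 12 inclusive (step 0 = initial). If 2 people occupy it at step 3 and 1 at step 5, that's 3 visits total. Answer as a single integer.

Answer: 0

Derivation:
Step 0: p0@(3,3) p1@(4,3) p2@(5,2) p3@(0,5) -> at (4,0): 0 [-], cum=0
Step 1: p0@(4,3) p1@ESC p2@ESC p3@(1,5) -> at (4,0): 0 [-], cum=0
Step 2: p0@ESC p1@ESC p2@ESC p3@(2,5) -> at (4,0): 0 [-], cum=0
Step 3: p0@ESC p1@ESC p2@ESC p3@(3,5) -> at (4,0): 0 [-], cum=0
Step 4: p0@ESC p1@ESC p2@ESC p3@(4,5) -> at (4,0): 0 [-], cum=0
Step 5: p0@ESC p1@ESC p2@ESC p3@(5,5) -> at (4,0): 0 [-], cum=0
Step 6: p0@ESC p1@ESC p2@ESC p3@(5,4) -> at (4,0): 0 [-], cum=0
Step 7: p0@ESC p1@ESC p2@ESC p3@ESC -> at (4,0): 0 [-], cum=0
Total visits = 0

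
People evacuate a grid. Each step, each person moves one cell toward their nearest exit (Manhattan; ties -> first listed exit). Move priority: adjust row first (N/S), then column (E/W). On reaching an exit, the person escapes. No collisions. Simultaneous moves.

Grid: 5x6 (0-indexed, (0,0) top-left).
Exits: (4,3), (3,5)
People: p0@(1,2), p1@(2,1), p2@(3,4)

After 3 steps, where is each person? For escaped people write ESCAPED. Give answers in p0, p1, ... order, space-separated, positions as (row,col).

Step 1: p0:(1,2)->(2,2) | p1:(2,1)->(3,1) | p2:(3,4)->(3,5)->EXIT
Step 2: p0:(2,2)->(3,2) | p1:(3,1)->(4,1) | p2:escaped
Step 3: p0:(3,2)->(4,2) | p1:(4,1)->(4,2) | p2:escaped

(4,2) (4,2) ESCAPED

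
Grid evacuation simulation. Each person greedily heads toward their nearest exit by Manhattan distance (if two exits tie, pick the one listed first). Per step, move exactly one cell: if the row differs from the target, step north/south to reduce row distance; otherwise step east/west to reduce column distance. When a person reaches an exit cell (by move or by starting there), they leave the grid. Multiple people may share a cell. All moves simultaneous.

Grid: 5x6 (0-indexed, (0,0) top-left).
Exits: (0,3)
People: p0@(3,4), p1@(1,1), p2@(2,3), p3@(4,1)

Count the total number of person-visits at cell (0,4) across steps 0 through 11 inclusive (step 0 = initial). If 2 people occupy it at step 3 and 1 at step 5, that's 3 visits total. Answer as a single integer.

Answer: 1

Derivation:
Step 0: p0@(3,4) p1@(1,1) p2@(2,3) p3@(4,1) -> at (0,4): 0 [-], cum=0
Step 1: p0@(2,4) p1@(0,1) p2@(1,3) p3@(3,1) -> at (0,4): 0 [-], cum=0
Step 2: p0@(1,4) p1@(0,2) p2@ESC p3@(2,1) -> at (0,4): 0 [-], cum=0
Step 3: p0@(0,4) p1@ESC p2@ESC p3@(1,1) -> at (0,4): 1 [p0], cum=1
Step 4: p0@ESC p1@ESC p2@ESC p3@(0,1) -> at (0,4): 0 [-], cum=1
Step 5: p0@ESC p1@ESC p2@ESC p3@(0,2) -> at (0,4): 0 [-], cum=1
Step 6: p0@ESC p1@ESC p2@ESC p3@ESC -> at (0,4): 0 [-], cum=1
Total visits = 1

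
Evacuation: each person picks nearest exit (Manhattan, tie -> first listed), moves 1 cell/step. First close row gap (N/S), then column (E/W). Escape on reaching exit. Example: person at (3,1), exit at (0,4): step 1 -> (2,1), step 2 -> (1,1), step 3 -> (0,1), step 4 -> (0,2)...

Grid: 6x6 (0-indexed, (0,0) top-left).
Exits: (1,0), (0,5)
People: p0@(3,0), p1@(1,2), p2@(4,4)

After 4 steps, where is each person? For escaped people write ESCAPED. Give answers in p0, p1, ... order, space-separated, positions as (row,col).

Step 1: p0:(3,0)->(2,0) | p1:(1,2)->(1,1) | p2:(4,4)->(3,4)
Step 2: p0:(2,0)->(1,0)->EXIT | p1:(1,1)->(1,0)->EXIT | p2:(3,4)->(2,4)
Step 3: p0:escaped | p1:escaped | p2:(2,4)->(1,4)
Step 4: p0:escaped | p1:escaped | p2:(1,4)->(0,4)

ESCAPED ESCAPED (0,4)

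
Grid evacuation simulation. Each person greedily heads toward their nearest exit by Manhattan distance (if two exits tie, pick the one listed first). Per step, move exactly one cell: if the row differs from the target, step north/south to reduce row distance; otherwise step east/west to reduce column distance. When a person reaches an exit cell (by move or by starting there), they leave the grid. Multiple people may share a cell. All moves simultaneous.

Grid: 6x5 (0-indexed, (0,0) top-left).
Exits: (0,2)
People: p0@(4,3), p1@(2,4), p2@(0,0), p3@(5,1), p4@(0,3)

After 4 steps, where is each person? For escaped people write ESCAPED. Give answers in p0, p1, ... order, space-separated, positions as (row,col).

Step 1: p0:(4,3)->(3,3) | p1:(2,4)->(1,4) | p2:(0,0)->(0,1) | p3:(5,1)->(4,1) | p4:(0,3)->(0,2)->EXIT
Step 2: p0:(3,3)->(2,3) | p1:(1,4)->(0,4) | p2:(0,1)->(0,2)->EXIT | p3:(4,1)->(3,1) | p4:escaped
Step 3: p0:(2,3)->(1,3) | p1:(0,4)->(0,3) | p2:escaped | p3:(3,1)->(2,1) | p4:escaped
Step 4: p0:(1,3)->(0,3) | p1:(0,3)->(0,2)->EXIT | p2:escaped | p3:(2,1)->(1,1) | p4:escaped

(0,3) ESCAPED ESCAPED (1,1) ESCAPED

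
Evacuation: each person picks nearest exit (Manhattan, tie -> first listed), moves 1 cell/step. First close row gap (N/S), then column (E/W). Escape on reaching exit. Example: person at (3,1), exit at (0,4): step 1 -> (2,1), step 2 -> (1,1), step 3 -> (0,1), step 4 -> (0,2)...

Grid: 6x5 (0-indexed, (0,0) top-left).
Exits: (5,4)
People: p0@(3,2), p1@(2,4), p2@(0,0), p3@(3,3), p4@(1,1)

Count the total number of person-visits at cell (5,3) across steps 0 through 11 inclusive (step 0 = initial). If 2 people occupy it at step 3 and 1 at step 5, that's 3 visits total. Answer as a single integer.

Answer: 4

Derivation:
Step 0: p0@(3,2) p1@(2,4) p2@(0,0) p3@(3,3) p4@(1,1) -> at (5,3): 0 [-], cum=0
Step 1: p0@(4,2) p1@(3,4) p2@(1,0) p3@(4,3) p4@(2,1) -> at (5,3): 0 [-], cum=0
Step 2: p0@(5,2) p1@(4,4) p2@(2,0) p3@(5,3) p4@(3,1) -> at (5,3): 1 [p3], cum=1
Step 3: p0@(5,3) p1@ESC p2@(3,0) p3@ESC p4@(4,1) -> at (5,3): 1 [p0], cum=2
Step 4: p0@ESC p1@ESC p2@(4,0) p3@ESC p4@(5,1) -> at (5,3): 0 [-], cum=2
Step 5: p0@ESC p1@ESC p2@(5,0) p3@ESC p4@(5,2) -> at (5,3): 0 [-], cum=2
Step 6: p0@ESC p1@ESC p2@(5,1) p3@ESC p4@(5,3) -> at (5,3): 1 [p4], cum=3
Step 7: p0@ESC p1@ESC p2@(5,2) p3@ESC p4@ESC -> at (5,3): 0 [-], cum=3
Step 8: p0@ESC p1@ESC p2@(5,3) p3@ESC p4@ESC -> at (5,3): 1 [p2], cum=4
Step 9: p0@ESC p1@ESC p2@ESC p3@ESC p4@ESC -> at (5,3): 0 [-], cum=4
Total visits = 4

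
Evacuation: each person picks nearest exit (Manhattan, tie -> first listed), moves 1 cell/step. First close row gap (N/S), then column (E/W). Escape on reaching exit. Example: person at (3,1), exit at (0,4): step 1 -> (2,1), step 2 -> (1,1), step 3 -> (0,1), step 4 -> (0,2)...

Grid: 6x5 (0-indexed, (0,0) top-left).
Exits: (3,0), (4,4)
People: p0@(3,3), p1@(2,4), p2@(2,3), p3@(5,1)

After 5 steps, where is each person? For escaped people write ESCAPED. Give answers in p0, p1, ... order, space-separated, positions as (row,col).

Step 1: p0:(3,3)->(4,3) | p1:(2,4)->(3,4) | p2:(2,3)->(3,3) | p3:(5,1)->(4,1)
Step 2: p0:(4,3)->(4,4)->EXIT | p1:(3,4)->(4,4)->EXIT | p2:(3,3)->(4,3) | p3:(4,1)->(3,1)
Step 3: p0:escaped | p1:escaped | p2:(4,3)->(4,4)->EXIT | p3:(3,1)->(3,0)->EXIT

ESCAPED ESCAPED ESCAPED ESCAPED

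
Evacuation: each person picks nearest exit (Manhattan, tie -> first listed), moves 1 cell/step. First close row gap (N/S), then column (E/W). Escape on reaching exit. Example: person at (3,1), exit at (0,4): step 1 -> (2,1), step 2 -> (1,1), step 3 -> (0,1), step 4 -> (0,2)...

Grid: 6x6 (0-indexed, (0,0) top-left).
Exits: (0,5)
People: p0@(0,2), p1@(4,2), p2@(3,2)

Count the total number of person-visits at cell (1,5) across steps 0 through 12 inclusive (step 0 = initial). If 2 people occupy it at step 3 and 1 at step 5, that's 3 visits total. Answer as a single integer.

Step 0: p0@(0,2) p1@(4,2) p2@(3,2) -> at (1,5): 0 [-], cum=0
Step 1: p0@(0,3) p1@(3,2) p2@(2,2) -> at (1,5): 0 [-], cum=0
Step 2: p0@(0,4) p1@(2,2) p2@(1,2) -> at (1,5): 0 [-], cum=0
Step 3: p0@ESC p1@(1,2) p2@(0,2) -> at (1,5): 0 [-], cum=0
Step 4: p0@ESC p1@(0,2) p2@(0,3) -> at (1,5): 0 [-], cum=0
Step 5: p0@ESC p1@(0,3) p2@(0,4) -> at (1,5): 0 [-], cum=0
Step 6: p0@ESC p1@(0,4) p2@ESC -> at (1,5): 0 [-], cum=0
Step 7: p0@ESC p1@ESC p2@ESC -> at (1,5): 0 [-], cum=0
Total visits = 0

Answer: 0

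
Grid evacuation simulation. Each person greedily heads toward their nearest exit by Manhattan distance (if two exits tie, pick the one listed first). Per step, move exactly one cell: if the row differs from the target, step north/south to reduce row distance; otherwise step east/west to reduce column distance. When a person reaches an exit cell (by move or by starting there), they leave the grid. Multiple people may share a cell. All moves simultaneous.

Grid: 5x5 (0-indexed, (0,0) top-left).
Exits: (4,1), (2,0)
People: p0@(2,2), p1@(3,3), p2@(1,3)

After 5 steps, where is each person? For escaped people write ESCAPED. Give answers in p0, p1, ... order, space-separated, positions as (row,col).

Step 1: p0:(2,2)->(2,1) | p1:(3,3)->(4,3) | p2:(1,3)->(2,3)
Step 2: p0:(2,1)->(2,0)->EXIT | p1:(4,3)->(4,2) | p2:(2,3)->(2,2)
Step 3: p0:escaped | p1:(4,2)->(4,1)->EXIT | p2:(2,2)->(2,1)
Step 4: p0:escaped | p1:escaped | p2:(2,1)->(2,0)->EXIT

ESCAPED ESCAPED ESCAPED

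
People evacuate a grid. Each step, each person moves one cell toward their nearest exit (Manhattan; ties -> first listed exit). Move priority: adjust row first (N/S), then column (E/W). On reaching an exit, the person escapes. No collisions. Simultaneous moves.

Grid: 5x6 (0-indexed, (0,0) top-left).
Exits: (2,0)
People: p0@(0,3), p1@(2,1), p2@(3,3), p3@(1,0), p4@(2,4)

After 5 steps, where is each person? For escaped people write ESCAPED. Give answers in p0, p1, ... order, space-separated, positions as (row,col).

Step 1: p0:(0,3)->(1,3) | p1:(2,1)->(2,0)->EXIT | p2:(3,3)->(2,3) | p3:(1,0)->(2,0)->EXIT | p4:(2,4)->(2,3)
Step 2: p0:(1,3)->(2,3) | p1:escaped | p2:(2,3)->(2,2) | p3:escaped | p4:(2,3)->(2,2)
Step 3: p0:(2,3)->(2,2) | p1:escaped | p2:(2,2)->(2,1) | p3:escaped | p4:(2,2)->(2,1)
Step 4: p0:(2,2)->(2,1) | p1:escaped | p2:(2,1)->(2,0)->EXIT | p3:escaped | p4:(2,1)->(2,0)->EXIT
Step 5: p0:(2,1)->(2,0)->EXIT | p1:escaped | p2:escaped | p3:escaped | p4:escaped

ESCAPED ESCAPED ESCAPED ESCAPED ESCAPED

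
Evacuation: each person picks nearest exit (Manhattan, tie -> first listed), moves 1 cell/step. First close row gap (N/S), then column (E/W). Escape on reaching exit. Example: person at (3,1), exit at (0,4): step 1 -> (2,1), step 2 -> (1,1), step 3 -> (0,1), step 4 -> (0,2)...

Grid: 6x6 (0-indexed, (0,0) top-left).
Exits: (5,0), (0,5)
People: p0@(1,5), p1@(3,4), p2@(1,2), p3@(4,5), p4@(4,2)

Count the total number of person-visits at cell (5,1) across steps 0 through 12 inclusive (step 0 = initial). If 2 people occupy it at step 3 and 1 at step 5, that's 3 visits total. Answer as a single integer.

Answer: 1

Derivation:
Step 0: p0@(1,5) p1@(3,4) p2@(1,2) p3@(4,5) p4@(4,2) -> at (5,1): 0 [-], cum=0
Step 1: p0@ESC p1@(2,4) p2@(0,2) p3@(3,5) p4@(5,2) -> at (5,1): 0 [-], cum=0
Step 2: p0@ESC p1@(1,4) p2@(0,3) p3@(2,5) p4@(5,1) -> at (5,1): 1 [p4], cum=1
Step 3: p0@ESC p1@(0,4) p2@(0,4) p3@(1,5) p4@ESC -> at (5,1): 0 [-], cum=1
Step 4: p0@ESC p1@ESC p2@ESC p3@ESC p4@ESC -> at (5,1): 0 [-], cum=1
Total visits = 1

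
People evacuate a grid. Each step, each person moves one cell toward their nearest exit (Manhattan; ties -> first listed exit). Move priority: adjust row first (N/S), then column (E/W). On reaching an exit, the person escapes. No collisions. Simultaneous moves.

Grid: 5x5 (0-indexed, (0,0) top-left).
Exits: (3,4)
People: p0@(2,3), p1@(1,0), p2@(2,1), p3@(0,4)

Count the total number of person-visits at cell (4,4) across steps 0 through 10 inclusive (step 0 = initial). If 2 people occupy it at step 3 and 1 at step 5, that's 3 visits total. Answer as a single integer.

Answer: 0

Derivation:
Step 0: p0@(2,3) p1@(1,0) p2@(2,1) p3@(0,4) -> at (4,4): 0 [-], cum=0
Step 1: p0@(3,3) p1@(2,0) p2@(3,1) p3@(1,4) -> at (4,4): 0 [-], cum=0
Step 2: p0@ESC p1@(3,0) p2@(3,2) p3@(2,4) -> at (4,4): 0 [-], cum=0
Step 3: p0@ESC p1@(3,1) p2@(3,3) p3@ESC -> at (4,4): 0 [-], cum=0
Step 4: p0@ESC p1@(3,2) p2@ESC p3@ESC -> at (4,4): 0 [-], cum=0
Step 5: p0@ESC p1@(3,3) p2@ESC p3@ESC -> at (4,4): 0 [-], cum=0
Step 6: p0@ESC p1@ESC p2@ESC p3@ESC -> at (4,4): 0 [-], cum=0
Total visits = 0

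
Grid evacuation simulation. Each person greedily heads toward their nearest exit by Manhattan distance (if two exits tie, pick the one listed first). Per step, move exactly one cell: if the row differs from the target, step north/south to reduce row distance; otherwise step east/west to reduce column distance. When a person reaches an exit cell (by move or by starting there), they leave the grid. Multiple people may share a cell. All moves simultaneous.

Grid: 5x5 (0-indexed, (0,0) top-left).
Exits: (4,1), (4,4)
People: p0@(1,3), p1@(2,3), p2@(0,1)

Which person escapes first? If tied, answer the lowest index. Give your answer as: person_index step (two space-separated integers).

Answer: 1 3

Derivation:
Step 1: p0:(1,3)->(2,3) | p1:(2,3)->(3,3) | p2:(0,1)->(1,1)
Step 2: p0:(2,3)->(3,3) | p1:(3,3)->(4,3) | p2:(1,1)->(2,1)
Step 3: p0:(3,3)->(4,3) | p1:(4,3)->(4,4)->EXIT | p2:(2,1)->(3,1)
Step 4: p0:(4,3)->(4,4)->EXIT | p1:escaped | p2:(3,1)->(4,1)->EXIT
Exit steps: [4, 3, 4]
First to escape: p1 at step 3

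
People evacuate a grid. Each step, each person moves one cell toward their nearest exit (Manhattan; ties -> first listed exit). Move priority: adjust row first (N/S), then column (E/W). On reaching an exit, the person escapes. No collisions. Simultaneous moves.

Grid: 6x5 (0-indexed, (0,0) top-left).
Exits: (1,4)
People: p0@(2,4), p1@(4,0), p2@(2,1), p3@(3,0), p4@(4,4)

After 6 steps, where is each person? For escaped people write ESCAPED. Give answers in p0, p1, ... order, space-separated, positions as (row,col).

Step 1: p0:(2,4)->(1,4)->EXIT | p1:(4,0)->(3,0) | p2:(2,1)->(1,1) | p3:(3,0)->(2,0) | p4:(4,4)->(3,4)
Step 2: p0:escaped | p1:(3,0)->(2,0) | p2:(1,1)->(1,2) | p3:(2,0)->(1,0) | p4:(3,4)->(2,4)
Step 3: p0:escaped | p1:(2,0)->(1,0) | p2:(1,2)->(1,3) | p3:(1,0)->(1,1) | p4:(2,4)->(1,4)->EXIT
Step 4: p0:escaped | p1:(1,0)->(1,1) | p2:(1,3)->(1,4)->EXIT | p3:(1,1)->(1,2) | p4:escaped
Step 5: p0:escaped | p1:(1,1)->(1,2) | p2:escaped | p3:(1,2)->(1,3) | p4:escaped
Step 6: p0:escaped | p1:(1,2)->(1,3) | p2:escaped | p3:(1,3)->(1,4)->EXIT | p4:escaped

ESCAPED (1,3) ESCAPED ESCAPED ESCAPED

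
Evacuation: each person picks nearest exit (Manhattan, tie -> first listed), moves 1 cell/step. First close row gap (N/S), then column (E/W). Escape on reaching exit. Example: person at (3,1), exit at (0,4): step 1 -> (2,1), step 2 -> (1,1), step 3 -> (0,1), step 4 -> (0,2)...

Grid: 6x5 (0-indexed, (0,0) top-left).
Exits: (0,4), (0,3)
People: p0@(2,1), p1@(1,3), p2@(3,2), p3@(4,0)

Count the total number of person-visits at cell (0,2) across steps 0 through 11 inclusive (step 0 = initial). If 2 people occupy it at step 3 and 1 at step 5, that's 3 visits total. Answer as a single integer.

Answer: 3

Derivation:
Step 0: p0@(2,1) p1@(1,3) p2@(3,2) p3@(4,0) -> at (0,2): 0 [-], cum=0
Step 1: p0@(1,1) p1@ESC p2@(2,2) p3@(3,0) -> at (0,2): 0 [-], cum=0
Step 2: p0@(0,1) p1@ESC p2@(1,2) p3@(2,0) -> at (0,2): 0 [-], cum=0
Step 3: p0@(0,2) p1@ESC p2@(0,2) p3@(1,0) -> at (0,2): 2 [p0,p2], cum=2
Step 4: p0@ESC p1@ESC p2@ESC p3@(0,0) -> at (0,2): 0 [-], cum=2
Step 5: p0@ESC p1@ESC p2@ESC p3@(0,1) -> at (0,2): 0 [-], cum=2
Step 6: p0@ESC p1@ESC p2@ESC p3@(0,2) -> at (0,2): 1 [p3], cum=3
Step 7: p0@ESC p1@ESC p2@ESC p3@ESC -> at (0,2): 0 [-], cum=3
Total visits = 3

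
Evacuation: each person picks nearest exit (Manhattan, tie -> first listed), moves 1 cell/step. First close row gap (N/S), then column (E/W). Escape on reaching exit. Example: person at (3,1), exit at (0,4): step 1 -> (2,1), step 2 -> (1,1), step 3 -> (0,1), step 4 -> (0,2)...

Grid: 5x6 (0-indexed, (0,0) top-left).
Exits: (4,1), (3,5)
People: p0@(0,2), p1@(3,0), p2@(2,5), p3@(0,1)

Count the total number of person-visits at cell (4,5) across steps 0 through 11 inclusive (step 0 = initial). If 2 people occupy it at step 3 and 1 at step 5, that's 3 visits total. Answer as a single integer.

Answer: 0

Derivation:
Step 0: p0@(0,2) p1@(3,0) p2@(2,5) p3@(0,1) -> at (4,5): 0 [-], cum=0
Step 1: p0@(1,2) p1@(4,0) p2@ESC p3@(1,1) -> at (4,5): 0 [-], cum=0
Step 2: p0@(2,2) p1@ESC p2@ESC p3@(2,1) -> at (4,5): 0 [-], cum=0
Step 3: p0@(3,2) p1@ESC p2@ESC p3@(3,1) -> at (4,5): 0 [-], cum=0
Step 4: p0@(4,2) p1@ESC p2@ESC p3@ESC -> at (4,5): 0 [-], cum=0
Step 5: p0@ESC p1@ESC p2@ESC p3@ESC -> at (4,5): 0 [-], cum=0
Total visits = 0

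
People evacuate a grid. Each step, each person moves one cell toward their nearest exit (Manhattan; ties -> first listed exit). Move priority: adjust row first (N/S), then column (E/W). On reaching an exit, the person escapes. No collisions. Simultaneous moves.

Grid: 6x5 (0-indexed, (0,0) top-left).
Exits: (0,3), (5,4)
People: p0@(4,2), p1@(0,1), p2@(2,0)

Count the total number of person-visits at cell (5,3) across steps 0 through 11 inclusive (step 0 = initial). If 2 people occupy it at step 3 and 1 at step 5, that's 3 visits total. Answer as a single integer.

Step 0: p0@(4,2) p1@(0,1) p2@(2,0) -> at (5,3): 0 [-], cum=0
Step 1: p0@(5,2) p1@(0,2) p2@(1,0) -> at (5,3): 0 [-], cum=0
Step 2: p0@(5,3) p1@ESC p2@(0,0) -> at (5,3): 1 [p0], cum=1
Step 3: p0@ESC p1@ESC p2@(0,1) -> at (5,3): 0 [-], cum=1
Step 4: p0@ESC p1@ESC p2@(0,2) -> at (5,3): 0 [-], cum=1
Step 5: p0@ESC p1@ESC p2@ESC -> at (5,3): 0 [-], cum=1
Total visits = 1

Answer: 1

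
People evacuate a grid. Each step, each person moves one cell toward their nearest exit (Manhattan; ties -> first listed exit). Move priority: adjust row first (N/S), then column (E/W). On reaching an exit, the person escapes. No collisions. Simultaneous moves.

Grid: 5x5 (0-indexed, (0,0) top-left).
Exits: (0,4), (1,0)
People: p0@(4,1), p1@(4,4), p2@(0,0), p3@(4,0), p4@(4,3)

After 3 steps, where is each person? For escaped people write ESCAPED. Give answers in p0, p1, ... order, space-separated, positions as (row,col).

Step 1: p0:(4,1)->(3,1) | p1:(4,4)->(3,4) | p2:(0,0)->(1,0)->EXIT | p3:(4,0)->(3,0) | p4:(4,3)->(3,3)
Step 2: p0:(3,1)->(2,1) | p1:(3,4)->(2,4) | p2:escaped | p3:(3,0)->(2,0) | p4:(3,3)->(2,3)
Step 3: p0:(2,1)->(1,1) | p1:(2,4)->(1,4) | p2:escaped | p3:(2,0)->(1,0)->EXIT | p4:(2,3)->(1,3)

(1,1) (1,4) ESCAPED ESCAPED (1,3)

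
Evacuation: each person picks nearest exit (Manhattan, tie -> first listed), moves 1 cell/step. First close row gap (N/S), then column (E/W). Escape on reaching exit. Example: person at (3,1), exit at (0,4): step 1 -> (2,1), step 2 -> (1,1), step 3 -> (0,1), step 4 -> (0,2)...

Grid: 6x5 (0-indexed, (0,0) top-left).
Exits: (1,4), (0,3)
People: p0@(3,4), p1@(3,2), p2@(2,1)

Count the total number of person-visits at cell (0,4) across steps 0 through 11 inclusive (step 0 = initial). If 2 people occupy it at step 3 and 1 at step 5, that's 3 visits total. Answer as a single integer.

Step 0: p0@(3,4) p1@(3,2) p2@(2,1) -> at (0,4): 0 [-], cum=0
Step 1: p0@(2,4) p1@(2,2) p2@(1,1) -> at (0,4): 0 [-], cum=0
Step 2: p0@ESC p1@(1,2) p2@(1,2) -> at (0,4): 0 [-], cum=0
Step 3: p0@ESC p1@(1,3) p2@(1,3) -> at (0,4): 0 [-], cum=0
Step 4: p0@ESC p1@ESC p2@ESC -> at (0,4): 0 [-], cum=0
Total visits = 0

Answer: 0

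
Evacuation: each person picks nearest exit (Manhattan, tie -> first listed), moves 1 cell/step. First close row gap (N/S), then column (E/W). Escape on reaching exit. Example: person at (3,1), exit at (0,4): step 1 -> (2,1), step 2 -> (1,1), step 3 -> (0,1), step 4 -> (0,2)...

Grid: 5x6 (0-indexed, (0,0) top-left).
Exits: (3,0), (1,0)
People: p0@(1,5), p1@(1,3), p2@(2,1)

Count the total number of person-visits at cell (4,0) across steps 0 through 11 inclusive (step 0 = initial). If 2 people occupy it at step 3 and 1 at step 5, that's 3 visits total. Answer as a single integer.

Answer: 0

Derivation:
Step 0: p0@(1,5) p1@(1,3) p2@(2,1) -> at (4,0): 0 [-], cum=0
Step 1: p0@(1,4) p1@(1,2) p2@(3,1) -> at (4,0): 0 [-], cum=0
Step 2: p0@(1,3) p1@(1,1) p2@ESC -> at (4,0): 0 [-], cum=0
Step 3: p0@(1,2) p1@ESC p2@ESC -> at (4,0): 0 [-], cum=0
Step 4: p0@(1,1) p1@ESC p2@ESC -> at (4,0): 0 [-], cum=0
Step 5: p0@ESC p1@ESC p2@ESC -> at (4,0): 0 [-], cum=0
Total visits = 0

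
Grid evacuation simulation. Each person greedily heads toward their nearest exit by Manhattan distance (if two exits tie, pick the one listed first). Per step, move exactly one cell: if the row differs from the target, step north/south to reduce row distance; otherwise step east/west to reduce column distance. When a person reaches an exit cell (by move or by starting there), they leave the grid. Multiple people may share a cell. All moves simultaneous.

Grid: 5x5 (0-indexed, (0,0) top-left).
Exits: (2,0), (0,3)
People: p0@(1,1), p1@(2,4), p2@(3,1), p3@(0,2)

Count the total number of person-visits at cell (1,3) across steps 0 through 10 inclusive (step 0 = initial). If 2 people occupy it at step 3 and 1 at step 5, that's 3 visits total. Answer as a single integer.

Answer: 0

Derivation:
Step 0: p0@(1,1) p1@(2,4) p2@(3,1) p3@(0,2) -> at (1,3): 0 [-], cum=0
Step 1: p0@(2,1) p1@(1,4) p2@(2,1) p3@ESC -> at (1,3): 0 [-], cum=0
Step 2: p0@ESC p1@(0,4) p2@ESC p3@ESC -> at (1,3): 0 [-], cum=0
Step 3: p0@ESC p1@ESC p2@ESC p3@ESC -> at (1,3): 0 [-], cum=0
Total visits = 0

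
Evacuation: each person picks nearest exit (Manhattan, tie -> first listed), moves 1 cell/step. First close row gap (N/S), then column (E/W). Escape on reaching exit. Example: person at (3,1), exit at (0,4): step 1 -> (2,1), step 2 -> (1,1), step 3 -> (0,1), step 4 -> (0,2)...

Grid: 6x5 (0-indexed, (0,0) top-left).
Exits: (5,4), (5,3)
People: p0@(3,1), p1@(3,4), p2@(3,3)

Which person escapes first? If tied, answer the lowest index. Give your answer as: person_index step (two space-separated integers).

Answer: 1 2

Derivation:
Step 1: p0:(3,1)->(4,1) | p1:(3,4)->(4,4) | p2:(3,3)->(4,3)
Step 2: p0:(4,1)->(5,1) | p1:(4,4)->(5,4)->EXIT | p2:(4,3)->(5,3)->EXIT
Step 3: p0:(5,1)->(5,2) | p1:escaped | p2:escaped
Step 4: p0:(5,2)->(5,3)->EXIT | p1:escaped | p2:escaped
Exit steps: [4, 2, 2]
First to escape: p1 at step 2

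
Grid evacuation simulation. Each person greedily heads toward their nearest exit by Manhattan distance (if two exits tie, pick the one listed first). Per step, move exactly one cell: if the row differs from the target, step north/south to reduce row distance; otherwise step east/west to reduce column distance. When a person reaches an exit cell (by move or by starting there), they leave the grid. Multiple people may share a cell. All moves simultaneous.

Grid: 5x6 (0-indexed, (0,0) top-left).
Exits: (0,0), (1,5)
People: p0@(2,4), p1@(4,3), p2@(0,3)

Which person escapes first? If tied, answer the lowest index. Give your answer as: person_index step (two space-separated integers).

Answer: 0 2

Derivation:
Step 1: p0:(2,4)->(1,4) | p1:(4,3)->(3,3) | p2:(0,3)->(0,2)
Step 2: p0:(1,4)->(1,5)->EXIT | p1:(3,3)->(2,3) | p2:(0,2)->(0,1)
Step 3: p0:escaped | p1:(2,3)->(1,3) | p2:(0,1)->(0,0)->EXIT
Step 4: p0:escaped | p1:(1,3)->(1,4) | p2:escaped
Step 5: p0:escaped | p1:(1,4)->(1,5)->EXIT | p2:escaped
Exit steps: [2, 5, 3]
First to escape: p0 at step 2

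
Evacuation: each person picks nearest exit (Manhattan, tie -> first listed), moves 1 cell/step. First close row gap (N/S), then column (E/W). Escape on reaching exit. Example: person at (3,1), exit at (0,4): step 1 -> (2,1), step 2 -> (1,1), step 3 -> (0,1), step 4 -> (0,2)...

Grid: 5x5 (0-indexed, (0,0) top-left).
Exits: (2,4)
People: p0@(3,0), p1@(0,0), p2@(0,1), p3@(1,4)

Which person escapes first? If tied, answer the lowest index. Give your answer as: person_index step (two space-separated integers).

Answer: 3 1

Derivation:
Step 1: p0:(3,0)->(2,0) | p1:(0,0)->(1,0) | p2:(0,1)->(1,1) | p3:(1,4)->(2,4)->EXIT
Step 2: p0:(2,0)->(2,1) | p1:(1,0)->(2,0) | p2:(1,1)->(2,1) | p3:escaped
Step 3: p0:(2,1)->(2,2) | p1:(2,0)->(2,1) | p2:(2,1)->(2,2) | p3:escaped
Step 4: p0:(2,2)->(2,3) | p1:(2,1)->(2,2) | p2:(2,2)->(2,3) | p3:escaped
Step 5: p0:(2,3)->(2,4)->EXIT | p1:(2,2)->(2,3) | p2:(2,3)->(2,4)->EXIT | p3:escaped
Step 6: p0:escaped | p1:(2,3)->(2,4)->EXIT | p2:escaped | p3:escaped
Exit steps: [5, 6, 5, 1]
First to escape: p3 at step 1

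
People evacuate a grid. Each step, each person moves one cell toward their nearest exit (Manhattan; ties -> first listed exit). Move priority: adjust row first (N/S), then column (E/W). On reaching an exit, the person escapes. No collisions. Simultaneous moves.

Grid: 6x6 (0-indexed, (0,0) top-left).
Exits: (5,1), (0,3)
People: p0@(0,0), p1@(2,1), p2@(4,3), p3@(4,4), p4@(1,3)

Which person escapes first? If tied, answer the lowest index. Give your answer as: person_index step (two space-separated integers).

Answer: 4 1

Derivation:
Step 1: p0:(0,0)->(0,1) | p1:(2,1)->(3,1) | p2:(4,3)->(5,3) | p3:(4,4)->(5,4) | p4:(1,3)->(0,3)->EXIT
Step 2: p0:(0,1)->(0,2) | p1:(3,1)->(4,1) | p2:(5,3)->(5,2) | p3:(5,4)->(5,3) | p4:escaped
Step 3: p0:(0,2)->(0,3)->EXIT | p1:(4,1)->(5,1)->EXIT | p2:(5,2)->(5,1)->EXIT | p3:(5,3)->(5,2) | p4:escaped
Step 4: p0:escaped | p1:escaped | p2:escaped | p3:(5,2)->(5,1)->EXIT | p4:escaped
Exit steps: [3, 3, 3, 4, 1]
First to escape: p4 at step 1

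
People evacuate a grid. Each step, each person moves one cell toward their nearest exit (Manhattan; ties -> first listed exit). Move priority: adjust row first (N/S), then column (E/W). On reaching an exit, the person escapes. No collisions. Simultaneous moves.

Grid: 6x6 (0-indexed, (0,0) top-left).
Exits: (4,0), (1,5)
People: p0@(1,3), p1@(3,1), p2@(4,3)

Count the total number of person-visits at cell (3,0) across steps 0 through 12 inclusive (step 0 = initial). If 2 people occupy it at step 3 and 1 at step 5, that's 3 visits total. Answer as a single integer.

Answer: 0

Derivation:
Step 0: p0@(1,3) p1@(3,1) p2@(4,3) -> at (3,0): 0 [-], cum=0
Step 1: p0@(1,4) p1@(4,1) p2@(4,2) -> at (3,0): 0 [-], cum=0
Step 2: p0@ESC p1@ESC p2@(4,1) -> at (3,0): 0 [-], cum=0
Step 3: p0@ESC p1@ESC p2@ESC -> at (3,0): 0 [-], cum=0
Total visits = 0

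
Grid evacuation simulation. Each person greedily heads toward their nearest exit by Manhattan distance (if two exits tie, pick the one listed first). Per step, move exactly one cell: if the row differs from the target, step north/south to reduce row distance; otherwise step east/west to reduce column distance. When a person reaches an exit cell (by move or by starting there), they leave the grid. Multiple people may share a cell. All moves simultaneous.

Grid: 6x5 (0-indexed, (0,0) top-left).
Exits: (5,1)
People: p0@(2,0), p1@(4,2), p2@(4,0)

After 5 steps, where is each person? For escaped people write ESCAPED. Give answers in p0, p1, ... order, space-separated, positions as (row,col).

Step 1: p0:(2,0)->(3,0) | p1:(4,2)->(5,2) | p2:(4,0)->(5,0)
Step 2: p0:(3,0)->(4,0) | p1:(5,2)->(5,1)->EXIT | p2:(5,0)->(5,1)->EXIT
Step 3: p0:(4,0)->(5,0) | p1:escaped | p2:escaped
Step 4: p0:(5,0)->(5,1)->EXIT | p1:escaped | p2:escaped

ESCAPED ESCAPED ESCAPED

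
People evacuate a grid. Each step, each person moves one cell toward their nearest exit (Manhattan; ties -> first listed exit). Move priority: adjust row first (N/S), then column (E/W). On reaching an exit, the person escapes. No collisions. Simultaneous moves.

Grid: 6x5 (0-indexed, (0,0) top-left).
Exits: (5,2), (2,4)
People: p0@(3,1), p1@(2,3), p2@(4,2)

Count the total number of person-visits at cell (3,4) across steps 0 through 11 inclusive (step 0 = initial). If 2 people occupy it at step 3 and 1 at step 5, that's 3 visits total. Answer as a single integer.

Step 0: p0@(3,1) p1@(2,3) p2@(4,2) -> at (3,4): 0 [-], cum=0
Step 1: p0@(4,1) p1@ESC p2@ESC -> at (3,4): 0 [-], cum=0
Step 2: p0@(5,1) p1@ESC p2@ESC -> at (3,4): 0 [-], cum=0
Step 3: p0@ESC p1@ESC p2@ESC -> at (3,4): 0 [-], cum=0
Total visits = 0

Answer: 0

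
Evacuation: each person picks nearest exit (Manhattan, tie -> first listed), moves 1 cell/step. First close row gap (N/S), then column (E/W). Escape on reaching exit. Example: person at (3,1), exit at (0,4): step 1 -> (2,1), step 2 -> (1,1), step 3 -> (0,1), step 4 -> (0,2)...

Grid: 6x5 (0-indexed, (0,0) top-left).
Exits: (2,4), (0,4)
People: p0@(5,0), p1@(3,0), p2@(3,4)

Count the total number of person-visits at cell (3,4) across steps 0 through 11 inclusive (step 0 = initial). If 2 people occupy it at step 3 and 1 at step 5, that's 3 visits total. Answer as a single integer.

Step 0: p0@(5,0) p1@(3,0) p2@(3,4) -> at (3,4): 1 [p2], cum=1
Step 1: p0@(4,0) p1@(2,0) p2@ESC -> at (3,4): 0 [-], cum=1
Step 2: p0@(3,0) p1@(2,1) p2@ESC -> at (3,4): 0 [-], cum=1
Step 3: p0@(2,0) p1@(2,2) p2@ESC -> at (3,4): 0 [-], cum=1
Step 4: p0@(2,1) p1@(2,3) p2@ESC -> at (3,4): 0 [-], cum=1
Step 5: p0@(2,2) p1@ESC p2@ESC -> at (3,4): 0 [-], cum=1
Step 6: p0@(2,3) p1@ESC p2@ESC -> at (3,4): 0 [-], cum=1
Step 7: p0@ESC p1@ESC p2@ESC -> at (3,4): 0 [-], cum=1
Total visits = 1

Answer: 1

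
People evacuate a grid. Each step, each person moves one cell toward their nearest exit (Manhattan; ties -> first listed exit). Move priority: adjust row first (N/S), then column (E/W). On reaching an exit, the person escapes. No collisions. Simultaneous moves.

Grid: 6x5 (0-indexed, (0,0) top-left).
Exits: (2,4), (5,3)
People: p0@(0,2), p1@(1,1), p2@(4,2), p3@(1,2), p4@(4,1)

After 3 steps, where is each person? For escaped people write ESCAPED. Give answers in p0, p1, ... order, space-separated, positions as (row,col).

Step 1: p0:(0,2)->(1,2) | p1:(1,1)->(2,1) | p2:(4,2)->(5,2) | p3:(1,2)->(2,2) | p4:(4,1)->(5,1)
Step 2: p0:(1,2)->(2,2) | p1:(2,1)->(2,2) | p2:(5,2)->(5,3)->EXIT | p3:(2,2)->(2,3) | p4:(5,1)->(5,2)
Step 3: p0:(2,2)->(2,3) | p1:(2,2)->(2,3) | p2:escaped | p3:(2,3)->(2,4)->EXIT | p4:(5,2)->(5,3)->EXIT

(2,3) (2,3) ESCAPED ESCAPED ESCAPED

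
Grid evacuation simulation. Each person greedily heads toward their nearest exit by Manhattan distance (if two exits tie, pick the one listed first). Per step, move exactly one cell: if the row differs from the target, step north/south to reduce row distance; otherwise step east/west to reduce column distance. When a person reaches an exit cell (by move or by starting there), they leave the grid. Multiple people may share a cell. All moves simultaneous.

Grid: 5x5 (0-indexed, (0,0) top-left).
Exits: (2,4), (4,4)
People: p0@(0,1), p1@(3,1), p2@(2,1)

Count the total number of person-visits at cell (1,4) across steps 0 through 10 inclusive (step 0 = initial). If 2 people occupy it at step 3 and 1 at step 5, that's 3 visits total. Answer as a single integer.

Answer: 0

Derivation:
Step 0: p0@(0,1) p1@(3,1) p2@(2,1) -> at (1,4): 0 [-], cum=0
Step 1: p0@(1,1) p1@(2,1) p2@(2,2) -> at (1,4): 0 [-], cum=0
Step 2: p0@(2,1) p1@(2,2) p2@(2,3) -> at (1,4): 0 [-], cum=0
Step 3: p0@(2,2) p1@(2,3) p2@ESC -> at (1,4): 0 [-], cum=0
Step 4: p0@(2,3) p1@ESC p2@ESC -> at (1,4): 0 [-], cum=0
Step 5: p0@ESC p1@ESC p2@ESC -> at (1,4): 0 [-], cum=0
Total visits = 0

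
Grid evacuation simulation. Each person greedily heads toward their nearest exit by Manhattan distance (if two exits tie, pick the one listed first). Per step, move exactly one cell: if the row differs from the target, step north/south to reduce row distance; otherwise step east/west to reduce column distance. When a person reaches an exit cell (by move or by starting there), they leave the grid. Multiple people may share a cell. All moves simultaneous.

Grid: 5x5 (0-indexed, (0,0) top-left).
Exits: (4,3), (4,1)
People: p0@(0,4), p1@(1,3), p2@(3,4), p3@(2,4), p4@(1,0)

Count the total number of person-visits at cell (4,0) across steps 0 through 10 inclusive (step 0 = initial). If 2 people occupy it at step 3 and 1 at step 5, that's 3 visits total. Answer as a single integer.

Step 0: p0@(0,4) p1@(1,3) p2@(3,4) p3@(2,4) p4@(1,0) -> at (4,0): 0 [-], cum=0
Step 1: p0@(1,4) p1@(2,3) p2@(4,4) p3@(3,4) p4@(2,0) -> at (4,0): 0 [-], cum=0
Step 2: p0@(2,4) p1@(3,3) p2@ESC p3@(4,4) p4@(3,0) -> at (4,0): 0 [-], cum=0
Step 3: p0@(3,4) p1@ESC p2@ESC p3@ESC p4@(4,0) -> at (4,0): 1 [p4], cum=1
Step 4: p0@(4,4) p1@ESC p2@ESC p3@ESC p4@ESC -> at (4,0): 0 [-], cum=1
Step 5: p0@ESC p1@ESC p2@ESC p3@ESC p4@ESC -> at (4,0): 0 [-], cum=1
Total visits = 1

Answer: 1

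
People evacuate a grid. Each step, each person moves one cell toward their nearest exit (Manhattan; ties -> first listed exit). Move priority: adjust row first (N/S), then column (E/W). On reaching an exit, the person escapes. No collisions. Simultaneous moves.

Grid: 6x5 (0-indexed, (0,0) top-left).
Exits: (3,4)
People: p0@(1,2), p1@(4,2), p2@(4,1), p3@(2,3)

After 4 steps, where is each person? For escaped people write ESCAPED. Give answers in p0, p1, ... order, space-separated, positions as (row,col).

Step 1: p0:(1,2)->(2,2) | p1:(4,2)->(3,2) | p2:(4,1)->(3,1) | p3:(2,3)->(3,3)
Step 2: p0:(2,2)->(3,2) | p1:(3,2)->(3,3) | p2:(3,1)->(3,2) | p3:(3,3)->(3,4)->EXIT
Step 3: p0:(3,2)->(3,3) | p1:(3,3)->(3,4)->EXIT | p2:(3,2)->(3,3) | p3:escaped
Step 4: p0:(3,3)->(3,4)->EXIT | p1:escaped | p2:(3,3)->(3,4)->EXIT | p3:escaped

ESCAPED ESCAPED ESCAPED ESCAPED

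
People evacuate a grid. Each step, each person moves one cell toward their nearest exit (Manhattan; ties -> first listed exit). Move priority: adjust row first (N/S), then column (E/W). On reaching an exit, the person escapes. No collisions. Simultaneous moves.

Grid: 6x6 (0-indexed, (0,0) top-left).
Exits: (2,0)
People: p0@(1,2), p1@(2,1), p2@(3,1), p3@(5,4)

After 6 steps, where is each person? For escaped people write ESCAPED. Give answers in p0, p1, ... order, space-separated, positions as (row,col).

Step 1: p0:(1,2)->(2,2) | p1:(2,1)->(2,0)->EXIT | p2:(3,1)->(2,1) | p3:(5,4)->(4,4)
Step 2: p0:(2,2)->(2,1) | p1:escaped | p2:(2,1)->(2,0)->EXIT | p3:(4,4)->(3,4)
Step 3: p0:(2,1)->(2,0)->EXIT | p1:escaped | p2:escaped | p3:(3,4)->(2,4)
Step 4: p0:escaped | p1:escaped | p2:escaped | p3:(2,4)->(2,3)
Step 5: p0:escaped | p1:escaped | p2:escaped | p3:(2,3)->(2,2)
Step 6: p0:escaped | p1:escaped | p2:escaped | p3:(2,2)->(2,1)

ESCAPED ESCAPED ESCAPED (2,1)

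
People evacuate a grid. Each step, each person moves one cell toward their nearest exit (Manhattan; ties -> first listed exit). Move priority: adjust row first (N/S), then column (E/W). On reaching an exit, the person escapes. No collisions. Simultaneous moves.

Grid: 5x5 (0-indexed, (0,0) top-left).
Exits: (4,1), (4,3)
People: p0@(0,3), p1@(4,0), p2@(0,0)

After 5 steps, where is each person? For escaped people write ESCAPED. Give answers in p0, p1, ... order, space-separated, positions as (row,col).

Step 1: p0:(0,3)->(1,3) | p1:(4,0)->(4,1)->EXIT | p2:(0,0)->(1,0)
Step 2: p0:(1,3)->(2,3) | p1:escaped | p2:(1,0)->(2,0)
Step 3: p0:(2,3)->(3,3) | p1:escaped | p2:(2,0)->(3,0)
Step 4: p0:(3,3)->(4,3)->EXIT | p1:escaped | p2:(3,0)->(4,0)
Step 5: p0:escaped | p1:escaped | p2:(4,0)->(4,1)->EXIT

ESCAPED ESCAPED ESCAPED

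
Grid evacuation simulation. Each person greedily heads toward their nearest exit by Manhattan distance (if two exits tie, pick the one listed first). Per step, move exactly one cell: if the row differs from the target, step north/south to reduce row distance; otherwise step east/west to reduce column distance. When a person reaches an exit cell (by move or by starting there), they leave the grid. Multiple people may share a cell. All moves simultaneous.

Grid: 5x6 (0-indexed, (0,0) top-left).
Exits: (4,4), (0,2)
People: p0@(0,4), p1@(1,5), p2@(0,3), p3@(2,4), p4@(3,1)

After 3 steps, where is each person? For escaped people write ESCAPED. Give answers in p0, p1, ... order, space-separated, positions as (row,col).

Step 1: p0:(0,4)->(0,3) | p1:(1,5)->(2,5) | p2:(0,3)->(0,2)->EXIT | p3:(2,4)->(3,4) | p4:(3,1)->(4,1)
Step 2: p0:(0,3)->(0,2)->EXIT | p1:(2,5)->(3,5) | p2:escaped | p3:(3,4)->(4,4)->EXIT | p4:(4,1)->(4,2)
Step 3: p0:escaped | p1:(3,5)->(4,5) | p2:escaped | p3:escaped | p4:(4,2)->(4,3)

ESCAPED (4,5) ESCAPED ESCAPED (4,3)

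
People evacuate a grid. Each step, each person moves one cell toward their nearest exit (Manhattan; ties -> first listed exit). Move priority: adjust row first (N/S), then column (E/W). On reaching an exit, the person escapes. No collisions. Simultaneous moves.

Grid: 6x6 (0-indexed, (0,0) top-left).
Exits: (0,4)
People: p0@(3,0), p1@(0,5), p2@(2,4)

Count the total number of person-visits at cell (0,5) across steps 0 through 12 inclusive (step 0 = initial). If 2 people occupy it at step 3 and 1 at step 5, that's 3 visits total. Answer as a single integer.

Answer: 1

Derivation:
Step 0: p0@(3,0) p1@(0,5) p2@(2,4) -> at (0,5): 1 [p1], cum=1
Step 1: p0@(2,0) p1@ESC p2@(1,4) -> at (0,5): 0 [-], cum=1
Step 2: p0@(1,0) p1@ESC p2@ESC -> at (0,5): 0 [-], cum=1
Step 3: p0@(0,0) p1@ESC p2@ESC -> at (0,5): 0 [-], cum=1
Step 4: p0@(0,1) p1@ESC p2@ESC -> at (0,5): 0 [-], cum=1
Step 5: p0@(0,2) p1@ESC p2@ESC -> at (0,5): 0 [-], cum=1
Step 6: p0@(0,3) p1@ESC p2@ESC -> at (0,5): 0 [-], cum=1
Step 7: p0@ESC p1@ESC p2@ESC -> at (0,5): 0 [-], cum=1
Total visits = 1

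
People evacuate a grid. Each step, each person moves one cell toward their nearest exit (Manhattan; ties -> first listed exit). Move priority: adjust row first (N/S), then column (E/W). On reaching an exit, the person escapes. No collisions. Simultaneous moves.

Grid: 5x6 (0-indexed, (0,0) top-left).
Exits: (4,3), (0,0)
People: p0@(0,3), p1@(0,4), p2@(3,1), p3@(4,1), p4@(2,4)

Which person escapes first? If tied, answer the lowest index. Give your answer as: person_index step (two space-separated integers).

Step 1: p0:(0,3)->(0,2) | p1:(0,4)->(0,3) | p2:(3,1)->(4,1) | p3:(4,1)->(4,2) | p4:(2,4)->(3,4)
Step 2: p0:(0,2)->(0,1) | p1:(0,3)->(0,2) | p2:(4,1)->(4,2) | p3:(4,2)->(4,3)->EXIT | p4:(3,4)->(4,4)
Step 3: p0:(0,1)->(0,0)->EXIT | p1:(0,2)->(0,1) | p2:(4,2)->(4,3)->EXIT | p3:escaped | p4:(4,4)->(4,3)->EXIT
Step 4: p0:escaped | p1:(0,1)->(0,0)->EXIT | p2:escaped | p3:escaped | p4:escaped
Exit steps: [3, 4, 3, 2, 3]
First to escape: p3 at step 2

Answer: 3 2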